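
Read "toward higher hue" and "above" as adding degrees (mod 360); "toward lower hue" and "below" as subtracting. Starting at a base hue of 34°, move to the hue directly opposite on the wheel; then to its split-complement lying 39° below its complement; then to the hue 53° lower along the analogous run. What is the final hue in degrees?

302°

complement +180°: 34 + 180 = 214°
split-comp 39° ↓ +141°: 214 + 141 = 355°
analog 53° ↓ −53°: 355 − 53 = 302°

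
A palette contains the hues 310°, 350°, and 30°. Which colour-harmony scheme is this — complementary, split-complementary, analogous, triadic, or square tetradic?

analogous

Sort the hues: 30°, 310°, 350°.
Successive gaps around the wheel: 280°, 40°, 40°.
A run of hues at equal small steps (40°) with one large closing gap is an analogous group.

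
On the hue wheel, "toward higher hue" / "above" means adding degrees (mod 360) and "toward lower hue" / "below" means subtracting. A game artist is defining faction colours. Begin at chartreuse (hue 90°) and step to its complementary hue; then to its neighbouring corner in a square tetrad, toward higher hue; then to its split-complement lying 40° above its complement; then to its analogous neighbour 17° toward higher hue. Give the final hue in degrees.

complement +180°: 90 + 180 = 270°
square ↑ +90°: 270 + 90 = 360 → 360 − 360 = 0°
split-comp 40° ↑ +220°: 0 + 220 = 220°
analog 17° ↑ +17°: 220 + 17 = 237°

237°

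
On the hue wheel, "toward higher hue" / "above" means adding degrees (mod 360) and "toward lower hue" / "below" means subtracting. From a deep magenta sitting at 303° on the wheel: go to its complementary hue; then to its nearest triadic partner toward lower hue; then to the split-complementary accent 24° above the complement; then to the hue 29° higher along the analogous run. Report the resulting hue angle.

+180° (complement): 303 + 180 = 483 → 483 − 360 = 123°
−120° (triadic ↓): 123 − 120 = 3°
+204° (split-comp 24° ↑): 3 + 204 = 207°
+29° (analog 29° ↑): 207 + 29 = 236°

236°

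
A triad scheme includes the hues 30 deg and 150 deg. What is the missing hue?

A triad places three hues 120° apart.
The full set through 30° is {30°, 150°, 270°}.
Given {30°, 150°}, the missing hue is 270°.

270°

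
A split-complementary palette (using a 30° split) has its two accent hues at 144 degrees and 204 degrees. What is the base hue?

The accents sit 30° either side of the complement, so the complement is their short-arc midpoint on the wheel.
Short-arc midpoint of 144° and 204°: 174°.
Base is 180° from the complement: 174 − 180 = -6 → -6 + 360 = 354°

354°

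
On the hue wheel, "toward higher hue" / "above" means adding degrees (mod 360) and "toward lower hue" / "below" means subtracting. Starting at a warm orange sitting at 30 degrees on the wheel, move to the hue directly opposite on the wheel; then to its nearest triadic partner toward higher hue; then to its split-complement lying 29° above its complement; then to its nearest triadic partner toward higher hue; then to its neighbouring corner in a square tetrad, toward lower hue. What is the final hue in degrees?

209°

complement +180°: 30 + 180 = 210°
triadic ↑ +120°: 210 + 120 = 330°
split-comp 29° ↑ +209°: 330 + 209 = 539 → 539 − 360 = 179°
triadic ↑ +120°: 179 + 120 = 299°
square ↓ −90°: 299 − 90 = 209°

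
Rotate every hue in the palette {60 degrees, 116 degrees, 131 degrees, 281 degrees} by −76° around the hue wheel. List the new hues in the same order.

344°, 40°, 55°, 205°

60 − 76 = -16 → -16 + 360 = 344°
116 − 76 = 40°
131 − 76 = 55°
281 − 76 = 205°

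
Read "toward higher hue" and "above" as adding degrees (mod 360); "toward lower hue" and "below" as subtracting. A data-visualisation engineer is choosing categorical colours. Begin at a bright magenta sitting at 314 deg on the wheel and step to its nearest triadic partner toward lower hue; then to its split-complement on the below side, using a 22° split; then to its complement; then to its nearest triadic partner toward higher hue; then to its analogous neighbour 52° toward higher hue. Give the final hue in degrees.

344°

314 − 120 = 194°   (triadic ↓)
194 + 158 = 352°   (split-comp 22° ↓)
352 + 180 = 532 → 532 − 360 = 172°   (complement)
172 + 120 = 292°   (triadic ↑)
292 + 52 = 344°   (analog 52° ↑)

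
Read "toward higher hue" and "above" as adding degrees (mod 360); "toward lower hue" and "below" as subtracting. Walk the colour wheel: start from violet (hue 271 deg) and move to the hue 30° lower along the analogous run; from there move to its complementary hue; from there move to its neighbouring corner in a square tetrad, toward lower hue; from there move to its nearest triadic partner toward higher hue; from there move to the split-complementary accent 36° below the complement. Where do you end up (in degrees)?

−30° (analog 30° ↓): 271 − 30 = 241°
+180° (complement): 241 + 180 = 421 → 421 − 360 = 61°
−90° (square ↓): 61 − 90 = -29 → -29 + 360 = 331°
+120° (triadic ↑): 331 + 120 = 451 → 451 − 360 = 91°
+144° (split-comp 36° ↓): 91 + 144 = 235°

235°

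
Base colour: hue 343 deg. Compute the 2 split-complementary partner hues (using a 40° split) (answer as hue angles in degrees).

Complement of 343 deg: 343 + 180 = 523 → 523 − 360 = 163°
163 − 40 = 123°
163 + 40 = 203°

123° and 203°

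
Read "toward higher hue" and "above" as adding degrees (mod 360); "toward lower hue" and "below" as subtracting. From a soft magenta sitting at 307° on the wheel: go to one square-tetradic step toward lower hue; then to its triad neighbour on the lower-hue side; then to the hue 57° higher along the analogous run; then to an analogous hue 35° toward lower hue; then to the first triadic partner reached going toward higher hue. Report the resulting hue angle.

307 − 90 = 217°   (square ↓)
217 − 120 = 97°   (triadic ↓)
97 + 57 = 154°   (analog 57° ↑)
154 − 35 = 119°   (analog 35° ↓)
119 + 120 = 239°   (triadic ↑)

239°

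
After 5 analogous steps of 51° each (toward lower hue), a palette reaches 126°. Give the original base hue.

5 steps of 51° (toward lower hue) give a net shift of −255°.
Start = end − shift: 126 + 255 = 381 → 381 − 360 = 21°

21°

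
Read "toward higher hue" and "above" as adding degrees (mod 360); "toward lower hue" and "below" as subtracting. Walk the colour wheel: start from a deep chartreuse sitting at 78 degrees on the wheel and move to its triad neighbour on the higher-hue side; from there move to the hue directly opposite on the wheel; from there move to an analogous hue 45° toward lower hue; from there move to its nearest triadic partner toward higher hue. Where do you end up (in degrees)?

78 + 120 = 198°   (triadic ↑)
198 + 180 = 378 → 378 − 360 = 18°   (complement)
18 − 45 = -27 → -27 + 360 = 333°   (analog 45° ↓)
333 + 120 = 453 → 453 − 360 = 93°   (triadic ↑)

93°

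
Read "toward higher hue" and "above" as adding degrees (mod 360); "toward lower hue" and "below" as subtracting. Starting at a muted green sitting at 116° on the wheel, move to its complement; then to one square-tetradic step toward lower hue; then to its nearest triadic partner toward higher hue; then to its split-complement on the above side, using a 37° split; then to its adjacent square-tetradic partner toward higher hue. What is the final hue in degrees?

116 + 180 = 296°   (complement)
296 − 90 = 206°   (square ↓)
206 + 120 = 326°   (triadic ↑)
326 + 217 = 543 → 543 − 360 = 183°   (split-comp 37° ↑)
183 + 90 = 273°   (square ↑)

273°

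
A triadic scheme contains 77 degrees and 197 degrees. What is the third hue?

317°

A triad spaces three hues 120° apart.
The full set is {77°, 197°, 317°}.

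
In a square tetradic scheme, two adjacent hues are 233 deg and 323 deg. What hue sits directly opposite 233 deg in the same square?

53°

A square tetradic scheme places four hues 90° apart; opposite corners are 180° apart.
233 + 180 = 413 → 413 − 360 = 53°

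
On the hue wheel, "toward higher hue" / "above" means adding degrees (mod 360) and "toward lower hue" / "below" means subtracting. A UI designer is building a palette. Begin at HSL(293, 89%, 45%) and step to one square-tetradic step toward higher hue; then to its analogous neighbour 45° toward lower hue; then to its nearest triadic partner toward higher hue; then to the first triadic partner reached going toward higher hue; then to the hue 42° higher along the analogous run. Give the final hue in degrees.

square ↑ +90°: 293 + 90 = 383 → 383 − 360 = 23°
analog 45° ↓ −45°: 23 − 45 = -22 → -22 + 360 = 338°
triadic ↑ +120°: 338 + 120 = 458 → 458 − 360 = 98°
triadic ↑ +120°: 98 + 120 = 218°
analog 42° ↑ +42°: 218 + 42 = 260°

260°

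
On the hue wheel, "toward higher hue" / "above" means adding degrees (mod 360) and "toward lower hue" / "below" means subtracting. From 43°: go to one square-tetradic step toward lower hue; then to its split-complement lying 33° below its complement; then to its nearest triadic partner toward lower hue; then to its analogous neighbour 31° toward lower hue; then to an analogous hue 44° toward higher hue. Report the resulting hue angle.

353°

−90° (square ↓): 43 − 90 = -47 → -47 + 360 = 313°
+147° (split-comp 33° ↓): 313 + 147 = 460 → 460 − 360 = 100°
−120° (triadic ↓): 100 − 120 = -20 → -20 + 360 = 340°
−31° (analog 31° ↓): 340 − 31 = 309°
+44° (analog 44° ↑): 309 + 44 = 353°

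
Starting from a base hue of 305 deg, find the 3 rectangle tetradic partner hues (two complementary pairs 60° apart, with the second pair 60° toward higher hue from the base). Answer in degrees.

A rectangular tetradic uses two complementary pairs 60° apart: offsets 0°, 60°, 180°, 240°.
305 + 60 = 365 → 365 − 360 = 5°
305 + 180 = 485 → 485 − 360 = 125°
305 + 240 = 545 → 545 − 360 = 185°

5°, 125° and 185°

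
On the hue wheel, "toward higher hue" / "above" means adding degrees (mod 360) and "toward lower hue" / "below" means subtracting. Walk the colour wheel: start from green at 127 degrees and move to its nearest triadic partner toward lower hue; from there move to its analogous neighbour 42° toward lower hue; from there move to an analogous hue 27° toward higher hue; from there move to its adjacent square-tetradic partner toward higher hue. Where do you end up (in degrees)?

−120° (triadic ↓): 127 − 120 = 7°
−42° (analog 42° ↓): 7 − 42 = -35 → -35 + 360 = 325°
+27° (analog 27° ↑): 325 + 27 = 352°
+90° (square ↑): 352 + 90 = 442 → 442 − 360 = 82°

82°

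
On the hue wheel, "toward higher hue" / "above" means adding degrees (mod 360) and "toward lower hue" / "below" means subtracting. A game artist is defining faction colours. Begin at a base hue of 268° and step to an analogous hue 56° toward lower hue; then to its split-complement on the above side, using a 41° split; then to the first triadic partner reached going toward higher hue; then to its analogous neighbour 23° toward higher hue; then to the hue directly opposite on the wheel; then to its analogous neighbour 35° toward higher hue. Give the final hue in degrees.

analog 56° ↓ −56°: 268 − 56 = 212°
split-comp 41° ↑ +221°: 212 + 221 = 433 → 433 − 360 = 73°
triadic ↑ +120°: 73 + 120 = 193°
analog 23° ↑ +23°: 193 + 23 = 216°
complement +180°: 216 + 180 = 396 → 396 − 360 = 36°
analog 35° ↑ +35°: 36 + 35 = 71°

71°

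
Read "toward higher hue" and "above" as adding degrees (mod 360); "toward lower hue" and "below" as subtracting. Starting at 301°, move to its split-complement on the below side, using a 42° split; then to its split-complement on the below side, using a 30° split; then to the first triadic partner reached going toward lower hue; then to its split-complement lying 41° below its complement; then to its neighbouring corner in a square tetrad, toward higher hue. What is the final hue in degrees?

301 + 138 = 439 → 439 − 360 = 79°   (split-comp 42° ↓)
79 + 150 = 229°   (split-comp 30° ↓)
229 − 120 = 109°   (triadic ↓)
109 + 139 = 248°   (split-comp 41° ↓)
248 + 90 = 338°   (square ↑)

338°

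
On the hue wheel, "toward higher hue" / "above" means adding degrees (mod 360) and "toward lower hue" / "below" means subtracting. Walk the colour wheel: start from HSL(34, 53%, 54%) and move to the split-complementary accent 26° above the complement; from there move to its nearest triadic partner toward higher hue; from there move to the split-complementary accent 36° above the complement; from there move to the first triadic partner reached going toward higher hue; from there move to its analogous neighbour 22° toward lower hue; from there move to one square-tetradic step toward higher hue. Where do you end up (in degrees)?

44°

split-comp 26° ↑ +206°: 34 + 206 = 240°
triadic ↑ +120°: 240 + 120 = 360 → 360 − 360 = 0°
split-comp 36° ↑ +216°: 0 + 216 = 216°
triadic ↑ +120°: 216 + 120 = 336°
analog 22° ↓ −22°: 336 − 22 = 314°
square ↑ +90°: 314 + 90 = 404 → 404 − 360 = 44°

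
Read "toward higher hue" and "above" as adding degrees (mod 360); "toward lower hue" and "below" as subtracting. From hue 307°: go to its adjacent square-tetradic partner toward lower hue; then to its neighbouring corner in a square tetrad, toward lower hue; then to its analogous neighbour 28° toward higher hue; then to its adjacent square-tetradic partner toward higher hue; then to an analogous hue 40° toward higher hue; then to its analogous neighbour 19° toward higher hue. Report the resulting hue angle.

304°

307 − 90 = 217°   (square ↓)
217 − 90 = 127°   (square ↓)
127 + 28 = 155°   (analog 28° ↑)
155 + 90 = 245°   (square ↑)
245 + 40 = 285°   (analog 40° ↑)
285 + 19 = 304°   (analog 19° ↑)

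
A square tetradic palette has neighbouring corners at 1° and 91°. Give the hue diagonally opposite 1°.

A square tetradic scheme places four hues 90° apart; opposite corners are 180° apart.
1 + 180 = 181°

181°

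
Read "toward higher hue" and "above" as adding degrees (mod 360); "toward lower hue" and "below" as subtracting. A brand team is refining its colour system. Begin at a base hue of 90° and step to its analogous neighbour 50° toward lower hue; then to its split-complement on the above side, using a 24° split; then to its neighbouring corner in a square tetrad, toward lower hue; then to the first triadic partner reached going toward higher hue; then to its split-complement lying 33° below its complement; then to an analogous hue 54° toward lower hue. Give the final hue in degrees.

analog 50° ↓ −50°: 90 − 50 = 40°
split-comp 24° ↑ +204°: 40 + 204 = 244°
square ↓ −90°: 244 − 90 = 154°
triadic ↑ +120°: 154 + 120 = 274°
split-comp 33° ↓ +147°: 274 + 147 = 421 → 421 − 360 = 61°
analog 54° ↓ −54°: 61 − 54 = 7°

7°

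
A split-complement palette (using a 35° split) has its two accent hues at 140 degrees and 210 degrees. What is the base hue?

The accents sit 35° either side of the complement, so the complement is their short-arc midpoint on the wheel.
Short-arc midpoint of 140° and 210°: 175°.
Base is 180° from the complement: 175 − 180 = -5 → -5 + 360 = 355°

355°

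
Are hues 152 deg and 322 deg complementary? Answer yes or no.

Angular distance: |152 − 322| = 170 = 170°.
Complementary requires 180°.

no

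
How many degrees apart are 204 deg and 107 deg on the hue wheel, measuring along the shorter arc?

97°

|204 − 107| = 97.
97 ≤ 180, so the shorter arc is 97°.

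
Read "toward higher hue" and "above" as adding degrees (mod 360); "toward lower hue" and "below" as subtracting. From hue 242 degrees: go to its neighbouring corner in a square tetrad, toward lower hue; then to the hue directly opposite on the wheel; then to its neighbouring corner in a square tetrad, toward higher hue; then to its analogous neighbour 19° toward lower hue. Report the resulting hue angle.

242 − 90 = 152°   (square ↓)
152 + 180 = 332°   (complement)
332 + 90 = 422 → 422 − 360 = 62°   (square ↑)
62 − 19 = 43°   (analog 19° ↓)

43°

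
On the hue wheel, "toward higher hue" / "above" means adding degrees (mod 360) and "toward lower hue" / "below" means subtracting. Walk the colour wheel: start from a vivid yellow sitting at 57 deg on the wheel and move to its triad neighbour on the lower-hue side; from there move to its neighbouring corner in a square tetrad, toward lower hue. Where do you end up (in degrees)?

207°

triadic ↓ −120°: 57 − 120 = -63 → -63 + 360 = 297°
square ↓ −90°: 297 − 90 = 207°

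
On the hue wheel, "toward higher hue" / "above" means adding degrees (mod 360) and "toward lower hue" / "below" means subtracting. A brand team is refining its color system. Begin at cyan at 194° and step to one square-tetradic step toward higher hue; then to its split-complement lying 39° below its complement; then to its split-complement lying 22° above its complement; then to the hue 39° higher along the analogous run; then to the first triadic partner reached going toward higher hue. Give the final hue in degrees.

66°

square ↑ +90°: 194 + 90 = 284°
split-comp 39° ↓ +141°: 284 + 141 = 425 → 425 − 360 = 65°
split-comp 22° ↑ +202°: 65 + 202 = 267°
analog 39° ↑ +39°: 267 + 39 = 306°
triadic ↑ +120°: 306 + 120 = 426 → 426 − 360 = 66°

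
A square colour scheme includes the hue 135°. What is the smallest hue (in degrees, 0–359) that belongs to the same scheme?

45°

A square tetradic scheme places four hues every 90°.
The full set through 135° is {45°, 135°, 225°, 315°}.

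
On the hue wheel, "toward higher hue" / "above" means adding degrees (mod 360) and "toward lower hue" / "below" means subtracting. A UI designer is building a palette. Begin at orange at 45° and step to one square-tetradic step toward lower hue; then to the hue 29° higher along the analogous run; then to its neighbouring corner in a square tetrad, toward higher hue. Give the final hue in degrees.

74°

−90° (square ↓): 45 − 90 = -45 → -45 + 360 = 315°
+29° (analog 29° ↑): 315 + 29 = 344°
+90° (square ↑): 344 + 90 = 434 → 434 − 360 = 74°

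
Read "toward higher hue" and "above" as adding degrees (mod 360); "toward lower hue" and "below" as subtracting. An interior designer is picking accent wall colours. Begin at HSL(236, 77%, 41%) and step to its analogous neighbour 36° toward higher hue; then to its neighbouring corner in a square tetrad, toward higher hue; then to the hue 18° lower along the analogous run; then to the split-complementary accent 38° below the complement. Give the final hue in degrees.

236 + 36 = 272°   (analog 36° ↑)
272 + 90 = 362 → 362 − 360 = 2°   (square ↑)
2 − 18 = -16 → -16 + 360 = 344°   (analog 18° ↓)
344 + 142 = 486 → 486 − 360 = 126°   (split-comp 38° ↓)

126°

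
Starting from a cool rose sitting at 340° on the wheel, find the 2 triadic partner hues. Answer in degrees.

A triad places three hues 120° apart.
340 + 120 = 460 → 460 − 360 = 100°
340 + 240 = 580 → 580 − 360 = 220°

100° and 220°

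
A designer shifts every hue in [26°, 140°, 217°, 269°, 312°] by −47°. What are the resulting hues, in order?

339°, 93°, 170°, 222°, 265°

26 − 47 = -21 → -21 + 360 = 339°
140 − 47 = 93°
217 − 47 = 170°
269 − 47 = 222°
312 − 47 = 265°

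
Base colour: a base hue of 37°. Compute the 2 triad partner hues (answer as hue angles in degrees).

37 + 120 = 157°
37 + 240 = 277°

157° and 277°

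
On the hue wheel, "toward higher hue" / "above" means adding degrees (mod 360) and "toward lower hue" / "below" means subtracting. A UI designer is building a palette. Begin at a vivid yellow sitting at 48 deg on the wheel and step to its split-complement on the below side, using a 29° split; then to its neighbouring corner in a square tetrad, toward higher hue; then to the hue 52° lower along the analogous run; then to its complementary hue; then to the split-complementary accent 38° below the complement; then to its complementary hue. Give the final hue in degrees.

19°

48 + 151 = 199°   (split-comp 29° ↓)
199 + 90 = 289°   (square ↑)
289 − 52 = 237°   (analog 52° ↓)
237 + 180 = 417 → 417 − 360 = 57°   (complement)
57 + 142 = 199°   (split-comp 38° ↓)
199 + 180 = 379 → 379 − 360 = 19°   (complement)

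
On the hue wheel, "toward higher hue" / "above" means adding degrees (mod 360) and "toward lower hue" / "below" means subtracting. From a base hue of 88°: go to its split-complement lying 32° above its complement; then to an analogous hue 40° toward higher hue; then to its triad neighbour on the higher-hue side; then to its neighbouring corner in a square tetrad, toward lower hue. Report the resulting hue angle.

10°

split-comp 32° ↑ +212°: 88 + 212 = 300°
analog 40° ↑ +40°: 300 + 40 = 340°
triadic ↑ +120°: 340 + 120 = 460 → 460 − 360 = 100°
square ↓ −90°: 100 − 90 = 10°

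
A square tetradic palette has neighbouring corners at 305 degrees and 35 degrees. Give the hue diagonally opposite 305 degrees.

125°

A square tetradic scheme places four hues 90° apart; opposite corners are 180° apart.
305 + 180 = 485 → 485 − 360 = 125°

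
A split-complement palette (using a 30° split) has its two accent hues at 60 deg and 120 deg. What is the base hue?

The accents sit 30° either side of the complement, so the complement is their short-arc midpoint on the wheel.
Short-arc midpoint of 60° and 120°: 90°.
Base is 180° from the complement: 90 − 180 = -90 → -90 + 360 = 270°

270°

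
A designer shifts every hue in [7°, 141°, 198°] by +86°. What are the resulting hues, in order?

7 + 86 = 93°
141 + 86 = 227°
198 + 86 = 284°

93°, 227°, 284°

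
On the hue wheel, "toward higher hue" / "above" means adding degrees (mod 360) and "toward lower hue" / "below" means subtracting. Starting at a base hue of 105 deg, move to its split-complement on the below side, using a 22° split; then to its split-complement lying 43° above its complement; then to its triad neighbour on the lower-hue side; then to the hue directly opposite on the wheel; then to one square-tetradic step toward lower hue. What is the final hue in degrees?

105 + 158 = 263°   (split-comp 22° ↓)
263 + 223 = 486 → 486 − 360 = 126°   (split-comp 43° ↑)
126 − 120 = 6°   (triadic ↓)
6 + 180 = 186°   (complement)
186 − 90 = 96°   (square ↓)

96°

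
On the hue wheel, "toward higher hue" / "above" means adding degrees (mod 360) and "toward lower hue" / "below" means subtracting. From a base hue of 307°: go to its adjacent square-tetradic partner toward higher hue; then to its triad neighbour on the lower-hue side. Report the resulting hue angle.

307 + 90 = 397 → 397 − 360 = 37°   (square ↑)
37 − 120 = -83 → -83 + 360 = 277°   (triadic ↓)

277°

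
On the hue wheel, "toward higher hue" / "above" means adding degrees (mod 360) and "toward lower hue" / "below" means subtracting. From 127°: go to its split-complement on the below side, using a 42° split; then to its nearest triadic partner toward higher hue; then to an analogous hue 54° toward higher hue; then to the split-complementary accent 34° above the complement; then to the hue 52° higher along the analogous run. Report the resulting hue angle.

345°

split-comp 42° ↓ +138°: 127 + 138 = 265°
triadic ↑ +120°: 265 + 120 = 385 → 385 − 360 = 25°
analog 54° ↑ +54°: 25 + 54 = 79°
split-comp 34° ↑ +214°: 79 + 214 = 293°
analog 52° ↑ +52°: 293 + 52 = 345°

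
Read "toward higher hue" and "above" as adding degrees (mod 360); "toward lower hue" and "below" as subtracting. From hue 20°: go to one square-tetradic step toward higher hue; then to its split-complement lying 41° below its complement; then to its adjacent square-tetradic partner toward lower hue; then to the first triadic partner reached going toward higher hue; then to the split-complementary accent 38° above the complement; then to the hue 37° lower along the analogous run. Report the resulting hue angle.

20 + 90 = 110°   (square ↑)
110 + 139 = 249°   (split-comp 41° ↓)
249 − 90 = 159°   (square ↓)
159 + 120 = 279°   (triadic ↑)
279 + 218 = 497 → 497 − 360 = 137°   (split-comp 38° ↑)
137 − 37 = 100°   (analog 37° ↓)

100°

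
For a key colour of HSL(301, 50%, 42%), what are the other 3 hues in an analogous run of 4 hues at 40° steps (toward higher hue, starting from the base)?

341°, 21°, 61°

Analogous hues sit every 40° along the wheel.
301 + 40 = 341°
301 + 80 = 381 → 381 − 360 = 21°
301 + 120 = 421 → 421 − 360 = 61°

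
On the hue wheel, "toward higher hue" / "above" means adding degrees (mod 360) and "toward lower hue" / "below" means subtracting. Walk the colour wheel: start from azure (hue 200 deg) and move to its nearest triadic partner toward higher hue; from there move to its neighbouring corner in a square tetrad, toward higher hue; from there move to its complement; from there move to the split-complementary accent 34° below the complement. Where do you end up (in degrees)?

+120° (triadic ↑): 200 + 120 = 320°
+90° (square ↑): 320 + 90 = 410 → 410 − 360 = 50°
+180° (complement): 50 + 180 = 230°
+146° (split-comp 34° ↓): 230 + 146 = 376 → 376 − 360 = 16°

16°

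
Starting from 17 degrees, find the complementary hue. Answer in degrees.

197°

17 + 180 = 197°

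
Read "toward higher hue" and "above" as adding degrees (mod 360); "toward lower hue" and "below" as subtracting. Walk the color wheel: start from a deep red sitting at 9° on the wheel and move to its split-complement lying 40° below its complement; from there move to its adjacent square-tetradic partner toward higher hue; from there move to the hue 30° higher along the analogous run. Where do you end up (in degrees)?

269°

9 + 140 = 149°   (split-comp 40° ↓)
149 + 90 = 239°   (square ↑)
239 + 30 = 269°   (analog 30° ↑)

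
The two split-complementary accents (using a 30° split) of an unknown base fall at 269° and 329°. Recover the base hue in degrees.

119°

The accents sit 30° either side of the complement, so the complement is their short-arc midpoint on the wheel.
Short-arc midpoint of 269° and 329°: 299°.
Base is 180° from the complement: 299 − 180 = 119°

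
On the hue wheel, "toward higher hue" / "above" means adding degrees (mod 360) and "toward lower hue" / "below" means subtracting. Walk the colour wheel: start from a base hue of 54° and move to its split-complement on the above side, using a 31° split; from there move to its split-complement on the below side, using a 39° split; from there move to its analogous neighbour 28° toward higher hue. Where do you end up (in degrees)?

74°

54 + 211 = 265°   (split-comp 31° ↑)
265 + 141 = 406 → 406 − 360 = 46°   (split-comp 39° ↓)
46 + 28 = 74°   (analog 28° ↑)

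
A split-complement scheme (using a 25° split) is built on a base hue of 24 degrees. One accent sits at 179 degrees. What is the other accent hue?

229°

Split-complementary hues sit 25° either side of the complement.
Complement of the base 24°: 24 + 180 = 204°
The given accent 179° is 25° one side of 204°; the other accent sits 25° the other side: 204 + 25 = 229°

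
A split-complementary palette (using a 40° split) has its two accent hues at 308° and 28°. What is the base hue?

The accents sit 40° either side of the complement, so the complement is their short-arc midpoint on the wheel.
Short-arc midpoint of 308° and 28°: 348°.
Base is 180° from the complement: 348 − 180 = 168°

168°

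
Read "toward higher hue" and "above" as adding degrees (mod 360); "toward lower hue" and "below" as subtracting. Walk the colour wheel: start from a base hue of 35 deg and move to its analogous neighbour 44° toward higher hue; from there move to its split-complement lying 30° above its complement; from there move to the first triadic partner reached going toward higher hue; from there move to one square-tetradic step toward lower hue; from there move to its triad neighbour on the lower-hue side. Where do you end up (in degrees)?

analog 44° ↑ +44°: 35 + 44 = 79°
split-comp 30° ↑ +210°: 79 + 210 = 289°
triadic ↑ +120°: 289 + 120 = 409 → 409 − 360 = 49°
square ↓ −90°: 49 − 90 = -41 → -41 + 360 = 319°
triadic ↓ −120°: 319 − 120 = 199°

199°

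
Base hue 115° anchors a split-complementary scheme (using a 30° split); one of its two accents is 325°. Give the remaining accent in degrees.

265°

Split-complementary hues sit 30° either side of the complement.
Complement of the base 115°: 115 + 180 = 295°
The given accent 325° is 30° one side of 295°; the other accent sits 30° the other side: 295 − 30 = 265°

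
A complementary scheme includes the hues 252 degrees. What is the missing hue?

72°

The complement sits 180° across the wheel.
The full set through 252° is {72°, 252°}.
Given {252°}, the missing hue is 72°.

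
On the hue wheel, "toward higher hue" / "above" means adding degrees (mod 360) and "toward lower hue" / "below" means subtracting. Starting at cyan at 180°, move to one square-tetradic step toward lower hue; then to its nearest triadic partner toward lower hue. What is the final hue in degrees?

330°

square ↓ −90°: 180 − 90 = 90°
triadic ↓ −120°: 90 − 120 = -30 → -30 + 360 = 330°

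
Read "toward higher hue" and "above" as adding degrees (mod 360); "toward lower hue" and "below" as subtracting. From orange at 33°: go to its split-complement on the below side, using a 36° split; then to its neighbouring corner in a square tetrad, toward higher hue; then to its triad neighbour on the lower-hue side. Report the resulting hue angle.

147°

33 + 144 = 177°   (split-comp 36° ↓)
177 + 90 = 267°   (square ↑)
267 − 120 = 147°   (triadic ↓)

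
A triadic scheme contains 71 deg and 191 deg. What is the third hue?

311°

A triad spaces three hues 120° apart.
The full set is {71°, 191°, 311°}.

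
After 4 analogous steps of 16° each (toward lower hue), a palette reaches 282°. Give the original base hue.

346°

4 steps of 16° (toward lower hue) give a net shift of −64°.
Start = end − shift: 282 + 64 = 346°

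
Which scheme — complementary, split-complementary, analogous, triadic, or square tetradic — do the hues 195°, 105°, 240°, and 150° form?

Sort the hues: 105°, 150°, 195°, 240°.
Successive gaps around the wheel: 45°, 45°, 45°, 225°.
A run of hues at equal small steps (45°) with one large closing gap is an analogous group.

analogous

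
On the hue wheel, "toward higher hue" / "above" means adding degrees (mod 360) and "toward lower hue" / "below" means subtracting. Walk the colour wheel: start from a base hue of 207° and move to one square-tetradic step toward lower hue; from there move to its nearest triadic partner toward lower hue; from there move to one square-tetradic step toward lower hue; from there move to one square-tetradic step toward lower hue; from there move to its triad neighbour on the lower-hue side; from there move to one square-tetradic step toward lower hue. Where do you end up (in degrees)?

−90° (square ↓): 207 − 90 = 117°
−120° (triadic ↓): 117 − 120 = -3 → -3 + 360 = 357°
−90° (square ↓): 357 − 90 = 267°
−90° (square ↓): 267 − 90 = 177°
−120° (triadic ↓): 177 − 120 = 57°
−90° (square ↓): 57 − 90 = -33 → -33 + 360 = 327°

327°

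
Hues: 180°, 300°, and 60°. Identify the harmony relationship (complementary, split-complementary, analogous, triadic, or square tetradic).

Sort the hues: 60°, 180°, 300°.
Successive gaps around the wheel: 120°, 120°, 120°.
Three hues equally spaced 120° apart form a triad.

triadic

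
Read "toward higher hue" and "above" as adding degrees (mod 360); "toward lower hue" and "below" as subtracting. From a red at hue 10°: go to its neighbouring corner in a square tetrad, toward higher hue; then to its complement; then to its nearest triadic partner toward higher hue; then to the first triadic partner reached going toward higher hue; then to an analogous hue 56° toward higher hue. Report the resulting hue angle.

10 + 90 = 100°   (square ↑)
100 + 180 = 280°   (complement)
280 + 120 = 400 → 400 − 360 = 40°   (triadic ↑)
40 + 120 = 160°   (triadic ↑)
160 + 56 = 216°   (analog 56° ↑)

216°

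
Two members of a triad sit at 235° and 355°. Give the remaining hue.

A triad spaces three hues 120° apart.
The full set is {115°, 235°, 355°}.

115°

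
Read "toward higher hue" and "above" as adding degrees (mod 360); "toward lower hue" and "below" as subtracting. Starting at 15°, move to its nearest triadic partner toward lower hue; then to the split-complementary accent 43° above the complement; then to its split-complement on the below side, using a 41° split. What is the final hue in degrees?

257°

−120° (triadic ↓): 15 − 120 = -105 → -105 + 360 = 255°
+223° (split-comp 43° ↑): 255 + 223 = 478 → 478 − 360 = 118°
+139° (split-comp 41° ↓): 118 + 139 = 257°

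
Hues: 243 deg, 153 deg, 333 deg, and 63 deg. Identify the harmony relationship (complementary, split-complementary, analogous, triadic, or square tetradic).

Sort the hues: 63°, 153°, 243°, 333°.
Successive gaps around the wheel: 90°, 90°, 90°, 90°.
Four hues every 90° form a square tetradic scheme.

square tetradic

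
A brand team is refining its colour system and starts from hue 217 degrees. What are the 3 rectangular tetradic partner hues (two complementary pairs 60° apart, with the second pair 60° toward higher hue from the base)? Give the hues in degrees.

277°, 37° and 97°

A rectangular tetradic uses two complementary pairs 60° apart: offsets 0°, 60°, 180°, 240°.
217 + 60 = 277°
217 + 180 = 397 → 397 − 360 = 37°
217 + 240 = 457 → 457 − 360 = 97°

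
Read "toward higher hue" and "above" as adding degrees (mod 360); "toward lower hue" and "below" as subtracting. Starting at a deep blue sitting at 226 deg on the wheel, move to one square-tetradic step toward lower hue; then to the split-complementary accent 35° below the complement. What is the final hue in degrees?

281°

square ↓ −90°: 226 − 90 = 136°
split-comp 35° ↓ +145°: 136 + 145 = 281°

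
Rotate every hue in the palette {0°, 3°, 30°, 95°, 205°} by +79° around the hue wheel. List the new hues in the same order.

79°, 82°, 109°, 174°, 284°

0 + 79 = 79°
3 + 79 = 82°
30 + 79 = 109°
95 + 79 = 174°
205 + 79 = 284°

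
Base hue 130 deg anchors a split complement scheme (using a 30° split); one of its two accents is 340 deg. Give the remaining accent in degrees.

280°

Split-complementary hues sit 30° either side of the complement.
Complement of the base 130°: 130 + 180 = 310°
The given accent 340° is 30° one side of 310°; the other accent sits 30° the other side: 310 − 30 = 280°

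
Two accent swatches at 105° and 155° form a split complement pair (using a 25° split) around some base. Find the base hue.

310°

The accents sit 25° either side of the complement, so the complement is their short-arc midpoint on the wheel.
Short-arc midpoint of 105° and 155°: 130°.
Base is 180° from the complement: 130 − 180 = -50 → -50 + 360 = 310°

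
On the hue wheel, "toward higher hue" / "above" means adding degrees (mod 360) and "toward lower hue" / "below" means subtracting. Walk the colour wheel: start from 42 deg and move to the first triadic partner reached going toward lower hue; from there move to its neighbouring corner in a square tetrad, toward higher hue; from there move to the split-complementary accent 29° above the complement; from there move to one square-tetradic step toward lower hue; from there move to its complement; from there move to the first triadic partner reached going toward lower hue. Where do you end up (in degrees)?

−120° (triadic ↓): 42 − 120 = -78 → -78 + 360 = 282°
+90° (square ↑): 282 + 90 = 372 → 372 − 360 = 12°
+209° (split-comp 29° ↑): 12 + 209 = 221°
−90° (square ↓): 221 − 90 = 131°
+180° (complement): 131 + 180 = 311°
−120° (triadic ↓): 311 − 120 = 191°

191°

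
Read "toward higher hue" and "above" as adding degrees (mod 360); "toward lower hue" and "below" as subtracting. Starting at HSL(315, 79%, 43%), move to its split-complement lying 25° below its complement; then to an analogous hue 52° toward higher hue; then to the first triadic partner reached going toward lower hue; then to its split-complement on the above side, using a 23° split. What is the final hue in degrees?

245°

315 + 155 = 470 → 470 − 360 = 110°   (split-comp 25° ↓)
110 + 52 = 162°   (analog 52° ↑)
162 − 120 = 42°   (triadic ↓)
42 + 203 = 245°   (split-comp 23° ↑)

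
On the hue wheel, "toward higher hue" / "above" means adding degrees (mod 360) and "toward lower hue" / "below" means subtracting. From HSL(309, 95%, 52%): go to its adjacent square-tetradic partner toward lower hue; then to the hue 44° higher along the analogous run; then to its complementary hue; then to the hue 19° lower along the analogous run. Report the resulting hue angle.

309 − 90 = 219°   (square ↓)
219 + 44 = 263°   (analog 44° ↑)
263 + 180 = 443 → 443 − 360 = 83°   (complement)
83 − 19 = 64°   (analog 19° ↓)

64°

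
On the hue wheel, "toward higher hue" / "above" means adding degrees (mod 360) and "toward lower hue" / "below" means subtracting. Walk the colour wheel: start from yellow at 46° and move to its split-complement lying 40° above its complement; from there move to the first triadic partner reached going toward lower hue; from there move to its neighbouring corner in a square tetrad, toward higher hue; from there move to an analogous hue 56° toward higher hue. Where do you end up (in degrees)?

split-comp 40° ↑ +220°: 46 + 220 = 266°
triadic ↓ −120°: 266 − 120 = 146°
square ↑ +90°: 146 + 90 = 236°
analog 56° ↑ +56°: 236 + 56 = 292°

292°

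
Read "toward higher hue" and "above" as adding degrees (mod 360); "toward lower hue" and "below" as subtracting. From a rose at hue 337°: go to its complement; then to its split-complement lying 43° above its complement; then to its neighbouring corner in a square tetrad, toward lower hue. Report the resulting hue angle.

+180° (complement): 337 + 180 = 517 → 517 − 360 = 157°
+223° (split-comp 43° ↑): 157 + 223 = 380 → 380 − 360 = 20°
−90° (square ↓): 20 − 90 = -70 → -70 + 360 = 290°

290°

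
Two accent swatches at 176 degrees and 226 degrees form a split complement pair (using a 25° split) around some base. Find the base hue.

21°

The accents sit 25° either side of the complement, so the complement is their short-arc midpoint on the wheel.
Short-arc midpoint of 176° and 226°: 201°.
Base is 180° from the complement: 201 − 180 = 21°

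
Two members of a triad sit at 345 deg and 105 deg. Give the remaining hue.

225°

A triad spaces three hues 120° apart.
The full set is {105°, 225°, 345°}.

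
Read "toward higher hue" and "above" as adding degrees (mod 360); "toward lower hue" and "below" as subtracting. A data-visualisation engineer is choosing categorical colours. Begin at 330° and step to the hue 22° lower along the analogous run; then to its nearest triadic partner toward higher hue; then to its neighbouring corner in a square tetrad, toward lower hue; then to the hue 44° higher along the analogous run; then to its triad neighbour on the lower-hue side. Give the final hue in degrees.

262°

330 − 22 = 308°   (analog 22° ↓)
308 + 120 = 428 → 428 − 360 = 68°   (triadic ↑)
68 − 90 = -22 → -22 + 360 = 338°   (square ↓)
338 + 44 = 382 → 382 − 360 = 22°   (analog 44° ↑)
22 − 120 = -98 → -98 + 360 = 262°   (triadic ↓)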